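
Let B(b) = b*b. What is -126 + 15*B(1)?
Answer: -111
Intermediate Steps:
B(b) = b**2
-126 + 15*B(1) = -126 + 15*1**2 = -126 + 15*1 = -126 + 15 = -111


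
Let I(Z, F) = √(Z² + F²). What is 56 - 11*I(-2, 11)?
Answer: 56 - 55*√5 ≈ -66.984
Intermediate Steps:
I(Z, F) = √(F² + Z²)
56 - 11*I(-2, 11) = 56 - 11*√(11² + (-2)²) = 56 - 11*√(121 + 4) = 56 - 55*√5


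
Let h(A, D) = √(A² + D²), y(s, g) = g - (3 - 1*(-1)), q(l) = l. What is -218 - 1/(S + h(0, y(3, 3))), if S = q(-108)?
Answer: -23325/107 ≈ -217.99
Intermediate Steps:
S = -108
y(s, g) = -4 + g (y(s, g) = g - (3 + 1) = g - 1*4 = g - 4 = -4 + g)
-218 - 1/(S + h(0, y(3, 3))) = -218 - 1/(-108 + √(0² + (-4 + 3)²)) = -218 - 1/(-108 + √(0 + (-1)²)) = -218 - 1/(-108 + √(0 + 1)) = -218 - 1/(-108 + √1) = -218 - 1/(-108 + 1) = -218 - 1/(-107) = -218 - 1*(-1/107) = -218 + 1/107 = -23325/107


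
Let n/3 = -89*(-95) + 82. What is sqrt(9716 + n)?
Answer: sqrt(35327) ≈ 187.95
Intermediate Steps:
n = 25611 (n = 3*(-89*(-95) + 82) = 3*(8455 + 82) = 3*8537 = 25611)
sqrt(9716 + n) = sqrt(9716 + 25611) = sqrt(35327)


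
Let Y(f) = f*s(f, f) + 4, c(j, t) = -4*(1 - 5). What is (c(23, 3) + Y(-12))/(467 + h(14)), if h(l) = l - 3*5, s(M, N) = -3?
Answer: 28/233 ≈ 0.12017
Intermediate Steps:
h(l) = -15 + l (h(l) = l - 15 = -15 + l)
c(j, t) = 16 (c(j, t) = -4*(-4) = 16)
Y(f) = 4 - 3*f (Y(f) = f*(-3) + 4 = -3*f + 4 = 4 - 3*f)
(c(23, 3) + Y(-12))/(467 + h(14)) = (16 + (4 - 3*(-12)))/(467 + (-15 + 14)) = (16 + (4 + 36))/(467 - 1) = (16 + 40)/466 = 56*(1/466) = 28/233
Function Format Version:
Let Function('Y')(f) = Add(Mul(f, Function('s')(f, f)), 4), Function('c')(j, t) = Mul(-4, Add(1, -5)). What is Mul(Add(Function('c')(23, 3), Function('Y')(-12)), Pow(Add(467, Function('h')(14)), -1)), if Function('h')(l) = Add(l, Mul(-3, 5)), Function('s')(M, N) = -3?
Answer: Rational(28, 233) ≈ 0.12017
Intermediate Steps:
Function('h')(l) = Add(-15, l) (Function('h')(l) = Add(l, -15) = Add(-15, l))
Function('c')(j, t) = 16 (Function('c')(j, t) = Mul(-4, -4) = 16)
Function('Y')(f) = Add(4, Mul(-3, f)) (Function('Y')(f) = Add(Mul(f, -3), 4) = Add(Mul(-3, f), 4) = Add(4, Mul(-3, f)))
Mul(Add(Function('c')(23, 3), Function('Y')(-12)), Pow(Add(467, Function('h')(14)), -1)) = Mul(Add(16, Add(4, Mul(-3, -12))), Pow(Add(467, Add(-15, 14)), -1)) = Mul(Add(16, Add(4, 36)), Pow(Add(467, -1), -1)) = Mul(Add(16, 40), Pow(466, -1)) = Mul(56, Rational(1, 466)) = Rational(28, 233)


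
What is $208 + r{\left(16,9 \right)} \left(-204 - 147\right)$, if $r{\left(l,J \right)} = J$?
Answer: $-2951$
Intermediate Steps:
$208 + r{\left(16,9 \right)} \left(-204 - 147\right) = 208 + 9 \left(-204 - 147\right) = 208 + 9 \left(-351\right) = 208 - 3159 = -2951$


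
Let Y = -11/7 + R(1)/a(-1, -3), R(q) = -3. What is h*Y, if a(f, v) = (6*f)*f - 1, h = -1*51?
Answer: 3876/35 ≈ 110.74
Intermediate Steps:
h = -51
a(f, v) = -1 + 6*f² (a(f, v) = 6*f² - 1 = -1 + 6*f²)
Y = -76/35 (Y = -11/7 - 3/(-1 + 6*(-1)²) = -11*⅐ - 3/(-1 + 6*1) = -11/7 - 3/(-1 + 6) = -11/7 - 3/5 = -11/7 - 3*⅕ = -11/7 - ⅗ = -76/35 ≈ -2.1714)
h*Y = -51*(-76/35) = 3876/35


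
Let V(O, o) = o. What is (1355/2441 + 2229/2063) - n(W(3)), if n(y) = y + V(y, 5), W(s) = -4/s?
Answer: -30684551/15107349 ≈ -2.0311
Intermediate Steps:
n(y) = 5 + y (n(y) = y + 5 = 5 + y)
(1355/2441 + 2229/2063) - n(W(3)) = (1355/2441 + 2229/2063) - (5 - 4/3) = 8236354/5035783 - 1*11/3 = 8236354/5035783 - 11/3 = -30684551/15107349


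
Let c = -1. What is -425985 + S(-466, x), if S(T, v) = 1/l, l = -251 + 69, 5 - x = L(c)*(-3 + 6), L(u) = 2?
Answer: -77529271/182 ≈ -4.2599e+5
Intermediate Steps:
x = -1 (x = 5 - 2*(-3 + 6) = 5 - 2*3 = 5 - 1*6 = 5 - 6 = -1)
l = -182
S(T, v) = -1/182 (S(T, v) = 1/(-182) = -1/182)
-425985 + S(-466, x) = -425985 - 1/182 = -77529271/182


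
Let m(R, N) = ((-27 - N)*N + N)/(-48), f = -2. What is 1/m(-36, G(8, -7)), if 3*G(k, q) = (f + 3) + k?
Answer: 16/29 ≈ 0.55172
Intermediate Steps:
G(k, q) = 1/3 + k/3 (G(k, q) = ((-2 + 3) + k)/3 = (1 + k)/3 = 1/3 + k/3)
m(R, N) = -N/48 - N*(-27 - N)/48 (m(R, N) = (N*(-27 - N) + N)*(-1/48) = (N + N*(-27 - N))*(-1/48) = -N/48 - N*(-27 - N)/48)
1/m(-36, G(8, -7)) = 1/((1/3 + (1/3)*8)*(26 + (1/3 + (1/3)*8))/48) = 1/((1/3 + 8/3)*(26 + (1/3 + 8/3))/48) = 1/((1/48)*3*(26 + 3)) = 1/((1/48)*3*29) = 1/(29/16) = 16/29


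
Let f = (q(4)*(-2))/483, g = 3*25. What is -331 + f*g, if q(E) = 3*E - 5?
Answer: -7663/23 ≈ -333.17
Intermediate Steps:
q(E) = -5 + 3*E
g = 75
f = -2/69 (f = ((-5 + 3*4)*(-2))/483 = ((-5 + 12)*(-2))*(1/483) = (7*(-2))*(1/483) = -14*1/483 = -2/69 ≈ -0.028986)
-331 + f*g = -331 - 2/69*75 = -331 - 50/23 = -7663/23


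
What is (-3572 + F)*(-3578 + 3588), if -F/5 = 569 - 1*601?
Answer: -34120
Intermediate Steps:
F = 160 (F = -5*(569 - 1*601) = -5*(569 - 601) = -5*(-32) = 160)
(-3572 + F)*(-3578 + 3588) = (-3572 + 160)*(-3578 + 3588) = -3412*10 = -34120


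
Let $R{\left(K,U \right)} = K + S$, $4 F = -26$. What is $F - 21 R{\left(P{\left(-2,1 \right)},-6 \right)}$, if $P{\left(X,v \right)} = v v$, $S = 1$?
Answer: $- \frac{97}{2} \approx -48.5$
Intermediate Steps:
$P{\left(X,v \right)} = v^{2}$
$F = - \frac{13}{2}$ ($F = \frac{1}{4} \left(-26\right) = - \frac{13}{2} \approx -6.5$)
$R{\left(K,U \right)} = 1 + K$ ($R{\left(K,U \right)} = K + 1 = 1 + K$)
$F - 21 R{\left(P{\left(-2,1 \right)},-6 \right)} = - \frac{13}{2} - 21 \left(1 + 1^{2}\right) = - \frac{13}{2} - 21 \left(1 + 1\right) = - \frac{13}{2} - 42 = - \frac{97}{2}$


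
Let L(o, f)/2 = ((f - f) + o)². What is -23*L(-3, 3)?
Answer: -414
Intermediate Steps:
L(o, f) = 2*o² (L(o, f) = 2*((f - f) + o)² = 2*(0 + o)² = 2*o²)
-23*L(-3, 3) = -46*(-3)² = -46*9 = -23*18 = -414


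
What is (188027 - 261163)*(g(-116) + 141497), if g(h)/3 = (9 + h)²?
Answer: -12860526784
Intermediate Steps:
g(h) = 3*(9 + h)²
(188027 - 261163)*(g(-116) + 141497) = (188027 - 261163)*(3*(9 - 116)² + 141497) = -73136*(3*(-107)² + 141497) = -73136*(3*11449 + 141497) = -73136*(34347 + 141497) = -73136*175844 = -12860526784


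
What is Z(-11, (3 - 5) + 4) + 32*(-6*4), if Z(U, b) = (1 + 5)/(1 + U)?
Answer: -3843/5 ≈ -768.60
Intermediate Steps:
Z(U, b) = 6/(1 + U)
Z(-11, (3 - 5) + 4) + 32*(-6*4) = 6/(1 - 11) + 32*(-6*4) = 6/(-10) + 32*(-24) = 6*(-1/10) - 768 = -3/5 - 768 = -3843/5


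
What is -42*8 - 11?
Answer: -347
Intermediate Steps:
-42*8 - 11 = -336 - 11 = -347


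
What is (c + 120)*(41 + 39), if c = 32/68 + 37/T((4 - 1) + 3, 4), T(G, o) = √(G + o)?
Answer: 163840/17 + 296*√10 ≈ 10574.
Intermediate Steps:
c = 8/17 + 37*√10/10 (c = 32/68 + 37/(√(((4 - 1) + 3) + 4)) = 32*(1/68) + 37/(√((3 + 3) + 4)) = 8/17 + 37/(√(6 + 4)) = 8/17 + 37/(√10) = 8/17 + 37*(√10/10) = 8/17 + 37*√10/10 ≈ 12.171)
(c + 120)*(41 + 39) = ((8/17 + 37*√10/10) + 120)*(41 + 39) = (2048/17 + 37*√10/10)*80 = 163840/17 + 296*√10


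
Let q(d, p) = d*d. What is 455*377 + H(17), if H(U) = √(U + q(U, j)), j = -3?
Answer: 171535 + 3*√34 ≈ 1.7155e+5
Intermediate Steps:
q(d, p) = d²
H(U) = √(U + U²)
455*377 + H(17) = 455*377 + √(17*(1 + 17)) = 171535 + √(17*18) = 171535 + √306 = 171535 + 3*√34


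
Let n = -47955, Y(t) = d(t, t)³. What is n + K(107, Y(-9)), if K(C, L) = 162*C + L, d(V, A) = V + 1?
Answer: -31133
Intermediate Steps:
d(V, A) = 1 + V
Y(t) = (1 + t)³
K(C, L) = L + 162*C
n + K(107, Y(-9)) = -47955 + ((1 - 9)³ + 162*107) = -47955 + ((-8)³ + 17334) = -47955 + (-512 + 17334) = -47955 + 16822 = -31133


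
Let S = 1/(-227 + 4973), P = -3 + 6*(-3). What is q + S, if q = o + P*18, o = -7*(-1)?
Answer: -1760765/4746 ≈ -371.00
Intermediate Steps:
P = -21 (P = -3 - 18 = -21)
o = 7
q = -371 (q = 7 - 21*18 = 7 - 378 = -371)
S = 1/4746 ≈ 0.00021070
q + S = -371 + 1/4746 = -1760765/4746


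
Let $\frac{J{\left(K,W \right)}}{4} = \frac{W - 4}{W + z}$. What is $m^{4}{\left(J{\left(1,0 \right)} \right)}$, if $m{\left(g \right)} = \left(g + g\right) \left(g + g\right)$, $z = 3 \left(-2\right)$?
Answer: $\frac{4294967296}{6561} \approx 6.5462 \cdot 10^{5}$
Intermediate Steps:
$z = -6$
$J{\left(K,W \right)} = \frac{4 \left(-4 + W\right)}{-6 + W}$ ($J{\left(K,W \right)} = 4 \frac{W - 4}{W - 6} = 4 \frac{-4 + W}{-6 + W} = \frac{4 \left(-4 + W\right)}{-6 + W}$)
$m{\left(g \right)} = 4 g^{2}$ ($m{\left(g \right)} = 2 g 2 g = 4 g^{2}$)
$m^{4}{\left(J{\left(1,0 \right)} \right)} = \left(4 \left(\frac{4 \left(-4 + 0\right)}{-6 + 0}\right)^{2}\right)^{4} = \left(4 \left(4 \frac{1}{-6} \left(-4\right)\right)^{2}\right)^{4} = \left(4 \left(4 \left(- \frac{1}{6}\right) \left(-4\right)\right)^{2}\right)^{4} = \left(4 \left(\frac{8}{3}\right)^{2}\right)^{4} = \left(4 \cdot \frac{64}{9}\right)^{4} = \left(\frac{256}{9}\right)^{4} = \frac{4294967296}{6561}$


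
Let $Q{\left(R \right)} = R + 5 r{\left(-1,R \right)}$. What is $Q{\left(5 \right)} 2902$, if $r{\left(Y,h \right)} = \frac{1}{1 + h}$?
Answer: $\frac{50785}{3} \approx 16928.0$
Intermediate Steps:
$Q{\left(R \right)} = R + \frac{5}{1 + R}$
$Q{\left(5 \right)} 2902 = \frac{5 + 5 \left(1 + 5\right)}{1 + 5} \cdot 2902 = \frac{5 + 5 \cdot 6}{6} \cdot 2902 = \frac{5 + 30}{6} \cdot 2902 = \frac{1}{6} \cdot 35 \cdot 2902 = \frac{35}{6} \cdot 2902 = \frac{50785}{3}$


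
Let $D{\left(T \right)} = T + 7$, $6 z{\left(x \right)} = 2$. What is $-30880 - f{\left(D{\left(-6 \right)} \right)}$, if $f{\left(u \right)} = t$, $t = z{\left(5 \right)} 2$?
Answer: $- \frac{92642}{3} \approx -30881.0$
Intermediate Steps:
$z{\left(x \right)} = \frac{1}{3}$ ($z{\left(x \right)} = \frac{1}{6} \cdot 2 = \frac{1}{3}$)
$D{\left(T \right)} = 7 + T$
$t = \frac{2}{3}$ ($t = \frac{1}{3} \cdot 2 = \frac{2}{3} \approx 0.66667$)
$f{\left(u \right)} = \frac{2}{3}$
$-30880 - f{\left(D{\left(-6 \right)} \right)} = -30880 - \frac{2}{3} = - \frac{92642}{3}$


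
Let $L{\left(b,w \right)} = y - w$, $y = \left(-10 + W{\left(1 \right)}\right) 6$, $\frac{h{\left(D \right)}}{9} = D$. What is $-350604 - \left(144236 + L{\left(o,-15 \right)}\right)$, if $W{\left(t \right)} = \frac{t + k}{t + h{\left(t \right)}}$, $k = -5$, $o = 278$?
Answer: $- \frac{2473963}{5} \approx -4.9479 \cdot 10^{5}$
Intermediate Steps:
$h{\left(D \right)} = 9 D$
$W{\left(t \right)} = \frac{-5 + t}{10 t}$ ($W{\left(t \right)} = \frac{t - 5}{t + 9 t} = \frac{-5 + t}{10 t}$)
$y = - \frac{312}{5}$ ($y = \left(-10 + \frac{-5 + 1}{10 \cdot 1}\right) 6 = \left(-10 + \frac{1}{10} \cdot 1 \left(-4\right)\right) 6 = \left(-10 - \frac{2}{5}\right) 6 = \left(- \frac{52}{5}\right) 6 = - \frac{312}{5} \approx -62.4$)
$L{\left(b,w \right)} = - \frac{312}{5} - w$
$-350604 - \left(144236 + L{\left(o,-15 \right)}\right) = -350604 - \left(144236 - \frac{237}{5}\right) = -350604 - \frac{720943}{5} = - \frac{2473963}{5}$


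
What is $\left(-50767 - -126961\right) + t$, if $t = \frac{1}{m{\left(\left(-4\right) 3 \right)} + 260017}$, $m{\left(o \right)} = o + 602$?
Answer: $\frac{19856689759}{260607} \approx 76194.0$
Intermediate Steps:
$m{\left(o \right)} = 602 + o$
$t = \frac{1}{260607}$ ($t = \frac{1}{\left(602 - 12\right) + 260017} = \frac{1}{590 + 260017} = \frac{1}{260607} \approx 3.8372 \cdot 10^{-6}$)
$\left(-50767 - -126961\right) + t = \left(-50767 - -126961\right) + \frac{1}{260607} = \left(-50767 + 126961\right) + \frac{1}{260607} = 76194 + \frac{1}{260607} = \frac{19856689759}{260607}$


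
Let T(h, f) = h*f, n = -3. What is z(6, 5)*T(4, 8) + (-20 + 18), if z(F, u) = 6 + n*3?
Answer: -98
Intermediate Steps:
T(h, f) = f*h
z(F, u) = -3 (z(F, u) = 6 - 3*3 = 6 - 9 = -3)
z(6, 5)*T(4, 8) + (-20 + 18) = -24*4 + (-20 + 18) = -3*32 - 2 = -96 - 2 = -98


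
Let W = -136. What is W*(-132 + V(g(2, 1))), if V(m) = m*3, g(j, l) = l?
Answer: 17544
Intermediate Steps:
V(m) = 3*m
W*(-132 + V(g(2, 1))) = -136*(-132 + 3*1) = -136*(-132 + 3) = -136*(-129) = 17544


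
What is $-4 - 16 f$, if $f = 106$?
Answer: $-1700$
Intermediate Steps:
$-4 - 16 f = -4 - 1696 = -1700$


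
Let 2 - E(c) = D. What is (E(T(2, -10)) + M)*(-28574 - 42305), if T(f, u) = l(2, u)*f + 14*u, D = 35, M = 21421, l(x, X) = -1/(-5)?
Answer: -1515960052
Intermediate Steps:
l(x, X) = 1/5 (l(x, X) = -1*(-1/5) = 1/5)
T(f, u) = 14*u + f/5 (T(f, u) = f/5 + 14*u = 14*u + f/5)
E(c) = -33 (E(c) = 2 - 1*35 = 2 - 35 = -33)
(E(T(2, -10)) + M)*(-28574 - 42305) = (-33 + 21421)*(-28574 - 42305) = 21388*(-70879) = -1515960052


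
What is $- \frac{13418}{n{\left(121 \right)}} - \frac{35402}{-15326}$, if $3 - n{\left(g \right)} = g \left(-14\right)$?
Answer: $- \frac{72783537}{13004111} \approx -5.597$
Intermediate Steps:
$n{\left(g \right)} = 3 + 14 g$ ($n{\left(g \right)} = 3 - g \left(-14\right) = 3 - - 14 g = 3 + 14 g$)
$- \frac{13418}{n{\left(121 \right)}} - \frac{35402}{-15326} = - \frac{13418}{3 + 14 \cdot 121} - \frac{35402}{-15326} = - \frac{13418}{3 + 1694} - - \frac{17701}{7663} = - \frac{13418}{1697} + \frac{17701}{7663} = - \frac{72783537}{13004111}$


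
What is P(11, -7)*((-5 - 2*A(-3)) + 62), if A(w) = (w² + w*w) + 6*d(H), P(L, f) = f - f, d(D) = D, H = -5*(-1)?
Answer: 0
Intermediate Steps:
H = 5
P(L, f) = 0
A(w) = 30 + 2*w² (A(w) = (w² + w*w) + 6*5 = (w² + w²) + 30 = 2*w² + 30 = 30 + 2*w²)
P(11, -7)*((-5 - 2*A(-3)) + 62) = 0*((-5 - 2*(30 + 2*(-3)²)) + 62) = 0*((-5 - 2*(30 + 2*9)) + 62) = 0*((-5 - 2*(30 + 18)) + 62) = 0*((-5 - 2*48) + 62) = 0*((-5 - 96) + 62) = 0*(-101 + 62) = 0*(-39) = 0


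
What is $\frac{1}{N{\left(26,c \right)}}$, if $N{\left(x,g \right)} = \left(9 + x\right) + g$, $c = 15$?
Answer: $\frac{1}{50} \approx 0.02$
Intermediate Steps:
$N{\left(x,g \right)} = 9 + g + x$
$\frac{1}{N{\left(26,c \right)}} = \frac{1}{9 + 15 + 26} = \frac{1}{50}$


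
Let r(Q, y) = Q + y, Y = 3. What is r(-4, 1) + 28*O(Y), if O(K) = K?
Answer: 81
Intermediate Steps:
r(-4, 1) + 28*O(Y) = (-4 + 1) + 28*3 = -3 + 84 = 81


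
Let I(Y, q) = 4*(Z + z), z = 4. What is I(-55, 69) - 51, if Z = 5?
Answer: -15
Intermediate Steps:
I(Y, q) = 36 (I(Y, q) = 4*(5 + 4) = 4*9 = 36)
I(-55, 69) - 51 = 36 - 51 = -15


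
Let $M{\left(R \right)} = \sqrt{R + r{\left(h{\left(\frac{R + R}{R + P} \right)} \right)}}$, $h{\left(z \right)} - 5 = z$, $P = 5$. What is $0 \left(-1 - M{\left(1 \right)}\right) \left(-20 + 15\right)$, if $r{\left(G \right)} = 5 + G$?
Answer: $0$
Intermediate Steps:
$h{\left(z \right)} = 5 + z$
$M{\left(R \right)} = \sqrt{10 + R + \frac{2 R}{5 + R}}$ ($M{\left(R \right)} = \sqrt{R + \left(5 + \left(5 + \frac{R + R}{R + 5}\right)\right)} = \sqrt{R + \left(5 + \left(5 + \frac{2 R}{5 + R}\right)\right)} = \sqrt{R + \left(10 + \frac{2 R}{5 + R}\right)} = \sqrt{10 + R + \frac{2 R}{5 + R}}$)
$0 \left(-1 - M{\left(1 \right)}\right) \left(-20 + 15\right) = 0 \left(-1 - \sqrt{\frac{50 + 1^{2} + 17 \cdot 1}{5 + 1}}\right) \left(-20 + 15\right) = 0 \left(-1 - \sqrt{\frac{50 + 1 + 17}{6}}\right) \left(-5\right) = 0 \left(-1 - \sqrt{\frac{1}{6} \cdot 68}\right) \left(-5\right) = 0 \left(-1 - \sqrt{\frac{34}{3}}\right) \left(-5\right) = 0 \left(-1 - \frac{\sqrt{102}}{3}\right) \left(-5\right) = 0 \left(-5\right) = 0$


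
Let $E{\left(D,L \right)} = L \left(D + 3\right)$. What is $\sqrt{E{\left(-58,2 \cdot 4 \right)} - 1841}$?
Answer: $i \sqrt{2281} \approx 47.76 i$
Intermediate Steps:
$E{\left(D,L \right)} = L \left(3 + D\right)$
$\sqrt{E{\left(-58,2 \cdot 4 \right)} - 1841} = \sqrt{2 \cdot 4 \left(3 - 58\right) - 1841} = \sqrt{8 \left(-55\right) - 1841} = \sqrt{-440 - 1841} = \sqrt{-2281} = i \sqrt{2281}$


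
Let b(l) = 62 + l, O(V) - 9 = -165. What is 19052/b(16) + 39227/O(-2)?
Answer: -1123/156 ≈ -7.1987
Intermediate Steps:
O(V) = -156 (O(V) = 9 - 165 = -156)
19052/b(16) + 39227/O(-2) = 19052/(62 + 16) + 39227/(-156) = 19052/78 + 39227*(-1/156) = 19052*(1/78) - 39227/156 = 9526/39 - 39227/156 = -1123/156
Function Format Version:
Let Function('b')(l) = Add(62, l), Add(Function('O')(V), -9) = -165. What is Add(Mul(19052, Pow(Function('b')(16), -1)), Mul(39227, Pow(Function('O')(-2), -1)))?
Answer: Rational(-1123, 156) ≈ -7.1987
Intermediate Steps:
Function('O')(V) = -156 (Function('O')(V) = Add(9, -165) = -156)
Add(Mul(19052, Pow(Function('b')(16), -1)), Mul(39227, Pow(Function('O')(-2), -1))) = Add(Mul(19052, Pow(Add(62, 16), -1)), Mul(39227, Pow(-156, -1))) = Add(Mul(19052, Pow(78, -1)), Mul(39227, Rational(-1, 156))) = Add(Mul(19052, Rational(1, 78)), Rational(-39227, 156)) = Add(Rational(9526, 39), Rational(-39227, 156)) = Rational(-1123, 156)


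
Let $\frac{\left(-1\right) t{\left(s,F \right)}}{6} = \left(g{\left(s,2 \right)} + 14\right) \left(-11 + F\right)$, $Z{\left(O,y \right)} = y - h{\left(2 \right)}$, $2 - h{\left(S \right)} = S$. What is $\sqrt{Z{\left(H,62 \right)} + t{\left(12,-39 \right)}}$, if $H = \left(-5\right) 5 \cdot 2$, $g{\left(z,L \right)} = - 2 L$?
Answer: $\sqrt{3062} \approx 55.335$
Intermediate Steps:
$h{\left(S \right)} = 2 - S$
$H = -50$ ($H = \left(-25\right) 2 = -50$)
$Z{\left(O,y \right)} = y$ ($Z{\left(O,y \right)} = y - \left(2 - 2\right) = y - 0 = y + 0 = y$)
$t{\left(s,F \right)} = 660 - 60 F$ ($t{\left(s,F \right)} = - 6 \left(\left(-2\right) 2 + 14\right) \left(-11 + F\right) = - 6 \left(-4 + 14\right) \left(-11 + F\right) = - 6 \cdot 10 \left(-11 + F\right) = - 6 \left(-110 + 10 F\right) = 660 - 60 F$)
$\sqrt{Z{\left(H,62 \right)} + t{\left(12,-39 \right)}} = \sqrt{62 + \left(660 - -2340\right)} = \sqrt{62 + \left(660 + 2340\right)} = \sqrt{62 + 3000} = \sqrt{3062}$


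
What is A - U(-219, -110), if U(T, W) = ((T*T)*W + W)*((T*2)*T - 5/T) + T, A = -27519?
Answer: 110828738523160/219 ≈ 5.0607e+11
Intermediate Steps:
U(T, W) = T + (W + W*T²)*(-5/T + 2*T²) (U(T, W) = (T²*W + W)*((2*T)*T - 5/T) + T = (W*T² + W)*(2*T² - 5/T) + T = (W + W*T²)*(-5/T + 2*T²) + T = T + (W + W*T²)*(-5/T + 2*T²))
A - U(-219, -110) = -27519 - (-5*(-110) + (-219)²*(1 - 5*(-110) + 2*(-219)*(-110) + 2*(-110)*(-219)³))/(-219) = -27519 - (-1)*(550 + 47961*(1 + 550 + 48180 + 2*(-110)*(-10503459)))/219 = -27519 - (-1)*(550 + 47961*(1 + 550 + 48180 + 2310760980))/219 = -27519 - (-1)*(550 + 47961*2310809711)/219 = -27519 - (-1)*(550 + 110828744549271)/219 = -27519 - (-1)*110828744549821/219 = -27519 - 1*(-110828744549821/219) = -27519 + 110828744549821/219 = 110828738523160/219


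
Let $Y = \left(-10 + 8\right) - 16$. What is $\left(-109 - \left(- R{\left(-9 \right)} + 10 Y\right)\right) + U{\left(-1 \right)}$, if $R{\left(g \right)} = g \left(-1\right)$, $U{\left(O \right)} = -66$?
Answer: $14$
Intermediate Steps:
$Y = -18$ ($Y = -2 - 16 = -18$)
$R{\left(g \right)} = - g$
$\left(-109 - \left(- R{\left(-9 \right)} + 10 Y\right)\right) + U{\left(-1 \right)} = \left(-109 - -189\right) - 66 = \left(-109 + \left(180 + 9\right)\right) - 66 = \left(-109 + 189\right) - 66 = 80 - 66 = 14$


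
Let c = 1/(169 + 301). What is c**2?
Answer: 1/220900 ≈ 4.5269e-6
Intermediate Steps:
c = 1/470 ≈ 0.0021277
c**2 = (1/470)**2 = 1/220900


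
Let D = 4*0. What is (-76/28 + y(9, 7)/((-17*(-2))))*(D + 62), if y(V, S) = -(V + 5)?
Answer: -23064/119 ≈ -193.82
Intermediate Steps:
y(V, S) = -5 - V (y(V, S) = -(5 + V) = -5 - V)
D = 0
(-76/28 + y(9, 7)/((-17*(-2))))*(D + 62) = (-76/28 + (-5 - 1*9)/((-17*(-2))))*(0 + 62) = (-76*1/28 + (-5 - 9)/34)*62 = (-19/7 - 14*1/34)*62 = (-19/7 - 7/17)*62 = -372/119*62 = -23064/119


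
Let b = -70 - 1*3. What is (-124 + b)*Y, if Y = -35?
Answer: 6895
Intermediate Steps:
b = -73 (b = -70 - 3 = -73)
(-124 + b)*Y = (-124 - 73)*(-35) = -197*(-35) = 6895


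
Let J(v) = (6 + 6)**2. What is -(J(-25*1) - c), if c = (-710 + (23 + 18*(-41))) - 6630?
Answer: -8199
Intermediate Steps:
J(v) = 144 (J(v) = 12**2 = 144)
c = -8055 (c = (-710 + (23 - 738)) - 6630 = (-710 - 715) - 6630 = -1425 - 6630 = -8055)
-(J(-25*1) - c) = -(144 - 1*(-8055)) = -(144 + 8055) = -1*8199 = -8199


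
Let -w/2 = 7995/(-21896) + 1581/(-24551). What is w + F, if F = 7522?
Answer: 2022026768477/268784348 ≈ 7522.9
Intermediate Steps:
w = 230902821/268784348 (w = -2*(7995/(-21896) + 1581/(-24551)) = -2*(7995*(-1/21896) + 1581*(-1/24551)) = -2*(-7995/21896 - 1581/24551) = -2*(-230902821/537568696) = 230902821/268784348 ≈ 0.85906)
w + F = 230902821/268784348 + 7522 = 2022026768477/268784348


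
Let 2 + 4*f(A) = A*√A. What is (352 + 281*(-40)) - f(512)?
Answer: -21775/2 - 2048*√2 ≈ -13784.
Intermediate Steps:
f(A) = -½ + A^(3/2)/4 (f(A) = -½ + (A*√A)/4 = -½ + A^(3/2)/4)
(352 + 281*(-40)) - f(512) = (352 + 281*(-40)) - (-½ + 512^(3/2)/4) = (352 - 11240) - (-½ + (8192*√2)/4) = -10888 - (-½ + 2048*√2) = -10888 + (½ - 2048*√2) = -21775/2 - 2048*√2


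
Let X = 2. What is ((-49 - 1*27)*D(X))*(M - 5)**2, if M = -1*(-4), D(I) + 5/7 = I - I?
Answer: 380/7 ≈ 54.286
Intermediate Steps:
D(I) = -5/7 (D(I) = -5/7 + (I - I) = -5/7 + 0 = -5/7)
M = 4
((-49 - 1*27)*D(X))*(M - 5)**2 = ((-49 - 1*27)*(-5/7))*(4 - 5)**2 = ((-49 - 27)*(-5/7))*(-1)**2 = -76*(-5/7)*1 = (380/7)*1 = 380/7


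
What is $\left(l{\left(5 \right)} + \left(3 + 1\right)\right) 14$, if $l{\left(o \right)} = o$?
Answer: $126$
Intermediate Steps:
$\left(l{\left(5 \right)} + \left(3 + 1\right)\right) 14 = \left(5 + \left(3 + 1\right)\right) 14 = \left(5 + 4\right) 14 = 9 \cdot 14 = 126$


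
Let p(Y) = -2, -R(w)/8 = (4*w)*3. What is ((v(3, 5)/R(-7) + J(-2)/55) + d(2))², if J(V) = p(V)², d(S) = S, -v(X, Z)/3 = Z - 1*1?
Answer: 40056241/9486400 ≈ 4.2225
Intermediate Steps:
v(X, Z) = 3 - 3*Z (v(X, Z) = -3*(Z - 1*1) = -3*(Z - 1) = -3*(-1 + Z) = 3 - 3*Z)
R(w) = -96*w (R(w) = -8*4*w*3 = -96*w)
J(V) = 4 (J(V) = (-2)² = 4)
((v(3, 5)/R(-7) + J(-2)/55) + d(2))² = (((3 - 3*5)/((-96*(-7))) + 4/55) + 2)² = (((3 - 15)/672 + 4*(1/55)) + 2)² = ((-12*1/672 + 4/55) + 2)² = ((-1/56 + 4/55) + 2)² = (169/3080 + 2)² = (6329/3080)² = 40056241/9486400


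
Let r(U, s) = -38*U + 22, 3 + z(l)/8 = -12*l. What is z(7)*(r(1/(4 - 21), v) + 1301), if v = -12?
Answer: -15680184/17 ≈ -9.2236e+5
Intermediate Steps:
z(l) = -24 - 96*l (z(l) = -24 + 8*(-12*l) = -24 - 96*l)
r(U, s) = 22 - 38*U
z(7)*(r(1/(4 - 21), v) + 1301) = (-24 - 96*7)*((22 - 38/(4 - 21)) + 1301) = (-24 - 672)*((22 - 38/(-17)) + 1301) = -696*((22 - 38*(-1/17)) + 1301) = -696*((22 + 38/17) + 1301) = -696*(412/17 + 1301) = -696*22529/17 = -15680184/17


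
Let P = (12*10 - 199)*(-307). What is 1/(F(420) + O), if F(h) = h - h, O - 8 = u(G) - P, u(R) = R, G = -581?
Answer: -1/24826 ≈ -4.0280e-5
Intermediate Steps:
P = 24253 (P = (120 - 199)*(-307) = -79*(-307) = 24253)
O = -24826 (O = 8 + (-581 - 1*24253) = 8 + (-581 - 24253) = 8 - 24834 = -24826)
F(h) = 0
1/(F(420) + O) = 1/(0 - 24826) = 1/(-24826) = -1/24826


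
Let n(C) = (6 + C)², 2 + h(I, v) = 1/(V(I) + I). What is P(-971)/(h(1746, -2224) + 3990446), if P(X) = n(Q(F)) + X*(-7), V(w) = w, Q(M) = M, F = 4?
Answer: 24084324/13934630449 ≈ 0.0017284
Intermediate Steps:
h(I, v) = -2 + 1/(2*I) (h(I, v) = -2 + 1/(I + I) = -2 + 1/(2*I))
P(X) = 100 - 7*X (P(X) = (6 + 4)² + X*(-7) = 10² - 7*X = 100 - 7*X)
P(-971)/(h(1746, -2224) + 3990446) = (100 - 7*(-971))/((-2 + (½)/1746) + 3990446) = (100 + 6797)/((-2 + (½)*(1/1746)) + 3990446) = 6897/((-2 + 1/3492) + 3990446) = 6897/(-6983/3492 + 3990446) = 6897/(13934630449/3492) = 6897*(3492/13934630449) = 24084324/13934630449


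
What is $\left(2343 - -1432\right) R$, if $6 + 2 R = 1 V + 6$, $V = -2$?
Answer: $-3775$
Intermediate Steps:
$R = -1$ ($R = -3 + \frac{1 \left(-2\right) + 6}{2} = -3 + \frac{-2 + 6}{2} = -3 + \frac{1}{2} \cdot 4 = -3 + 2 = -1$)
$\left(2343 - -1432\right) R = \left(2343 - -1432\right) \left(-1\right) = \left(2343 + 1432\right) \left(-1\right) = 3775 \left(-1\right) = -3775$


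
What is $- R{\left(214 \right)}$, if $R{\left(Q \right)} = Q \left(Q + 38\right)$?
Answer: $-53928$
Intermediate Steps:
$R{\left(Q \right)} = Q \left(38 + Q\right)$
$- R{\left(214 \right)} = - 214 \left(38 + 214\right) = - 214 \cdot 252 = \left(-1\right) 53928 = -53928$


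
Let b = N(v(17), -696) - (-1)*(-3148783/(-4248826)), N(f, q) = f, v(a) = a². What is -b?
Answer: -1231059497/4248826 ≈ -289.74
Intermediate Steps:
b = 1231059497/4248826 (b = 17² - (-1)*(-3148783/(-4248826)) = 289 - (-1)*(-3148783*(-1/4248826)) = 289 - (-1)*3148783/4248826 = 289 - 1*(-3148783/4248826) = 289 + 3148783/4248826 = 1231059497/4248826 ≈ 289.74)
-b = -1*1231059497/4248826 = -1231059497/4248826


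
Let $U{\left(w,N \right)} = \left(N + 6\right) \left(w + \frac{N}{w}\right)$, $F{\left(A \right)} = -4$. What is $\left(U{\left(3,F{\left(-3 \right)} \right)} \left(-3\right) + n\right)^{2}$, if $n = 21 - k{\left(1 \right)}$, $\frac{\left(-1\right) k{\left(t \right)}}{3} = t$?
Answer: $196$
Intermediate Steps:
$U{\left(w,N \right)} = \left(6 + N\right) \left(w + \frac{N}{w}\right)$
$k{\left(t \right)} = - 3 t$
$n = 24$ ($n = 21 - \left(-3\right) 1 = 21 - -3 = 21 + 3 = 24$)
$\left(U{\left(3,F{\left(-3 \right)} \right)} \left(-3\right) + n\right)^{2} = \left(\frac{\left(-4\right)^{2} + 6 \left(-4\right) + 3^{2} \left(6 - 4\right)}{3} \left(-3\right) + 24\right)^{2} = \left(\frac{16 - 24 + 9 \cdot 2}{3} \left(-3\right) + 24\right)^{2} = \left(\frac{16 - 24 + 18}{3} \left(-3\right) + 24\right)^{2} = \left(\frac{1}{3} \cdot 10 \left(-3\right) + 24\right)^{2} = \left(\frac{10}{3} \left(-3\right) + 24\right)^{2} = \left(-10 + 24\right)^{2} = 14^{2} = 196$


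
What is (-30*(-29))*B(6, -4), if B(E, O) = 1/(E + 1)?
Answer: 870/7 ≈ 124.29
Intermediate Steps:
B(E, O) = 1/(1 + E)
(-30*(-29))*B(6, -4) = (-30*(-29))/(1 + 6) = 870/7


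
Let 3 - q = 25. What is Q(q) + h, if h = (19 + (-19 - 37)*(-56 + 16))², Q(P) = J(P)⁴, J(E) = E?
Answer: 5337337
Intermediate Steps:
q = -22 (q = 3 - 1*25 = 3 - 25 = -22)
Q(P) = P⁴
h = 5103081 (h = (19 - 56*(-40))² = (19 + 2240)² = 2259² = 5103081)
Q(q) + h = (-22)⁴ + 5103081 = 234256 + 5103081 = 5337337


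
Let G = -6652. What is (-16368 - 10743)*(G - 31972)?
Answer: 1047135264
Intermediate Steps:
(-16368 - 10743)*(G - 31972) = (-16368 - 10743)*(-6652 - 31972) = -27111*(-38624) = 1047135264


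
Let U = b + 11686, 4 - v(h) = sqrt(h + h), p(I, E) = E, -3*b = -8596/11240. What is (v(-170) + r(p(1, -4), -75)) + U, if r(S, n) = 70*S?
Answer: 96188449/8430 - 2*I*sqrt(85) ≈ 11410.0 - 18.439*I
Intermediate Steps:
b = 2149/8430 (b = -(-8596)/(3*11240) = -1/3*(-2149/2810) = 2149/8430 ≈ 0.25492)
v(h) = 4 - sqrt(2)*sqrt(h) (v(h) = 4 - sqrt(h + h) = 4 - sqrt(2*h) = 4 - sqrt(2)*sqrt(h))
U = 98515129/8430 (U = 2149/8430 + 11686 = 98515129/8430 ≈ 11686.)
(v(-170) + r(p(1, -4), -75)) + U = ((4 - sqrt(2)*sqrt(-170)) + 70*(-4)) + 98515129/8430 = ((4 - sqrt(2)*I*sqrt(170)) - 280) + 98515129/8430 = ((4 - 2*I*sqrt(85)) - 280) + 98515129/8430 = (-276 - 2*I*sqrt(85)) + 98515129/8430 = 96188449/8430 - 2*I*sqrt(85)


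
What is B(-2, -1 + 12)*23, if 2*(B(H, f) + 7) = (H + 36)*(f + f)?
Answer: 8441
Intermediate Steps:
B(H, f) = -7 + f*(36 + H) (B(H, f) = -7 + ((H + 36)*(f + f))/2 = -7 + ((36 + H)*(2*f))/2 = -7 + (2*f*(36 + H))/2 = -7 + f*(36 + H))
B(-2, -1 + 12)*23 = (-7 + 36*(-1 + 12) - 2*(-1 + 12))*23 = (-7 + 36*11 - 2*11)*23 = (-7 + 396 - 22)*23 = 367*23 = 8441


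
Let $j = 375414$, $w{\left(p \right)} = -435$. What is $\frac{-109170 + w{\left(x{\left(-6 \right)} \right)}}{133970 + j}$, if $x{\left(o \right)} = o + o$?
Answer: $- \frac{109605}{509384} \approx -0.21517$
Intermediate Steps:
$x{\left(o \right)} = 2 o$
$\frac{-109170 + w{\left(x{\left(-6 \right)} \right)}}{133970 + j} = \frac{-109170 - 435}{133970 + 375414} = - \frac{109605}{509384}$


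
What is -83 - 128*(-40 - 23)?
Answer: 7981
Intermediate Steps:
-83 - 128*(-40 - 23) = -83 - 128*(-63) = -83 + 8064 = 7981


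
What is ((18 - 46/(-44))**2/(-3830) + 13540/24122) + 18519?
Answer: 414052991884659/22357716920 ≈ 18519.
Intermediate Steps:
((18 - 46/(-44))**2/(-3830) + 13540/24122) + 18519 = ((18 - 46*(-1)/44)**2*(-1/3830) + 13540*(1/24122)) + 18519 = ((18 - 1*(-23/22))**2*(-1/3830) + 6770/12061) + 18519 = ((18 + 23/22)**2*(-1/3830) + 6770/12061) + 18519 = ((419/22)**2*(-1/3830) + 6770/12061) + 18519 = ((175561/484)*(-1/3830) + 6770/12061) + 18519 = (-175561/1853720 + 6770/12061) + 18519 = 10432243179/22357716920 + 18519 = 414052991884659/22357716920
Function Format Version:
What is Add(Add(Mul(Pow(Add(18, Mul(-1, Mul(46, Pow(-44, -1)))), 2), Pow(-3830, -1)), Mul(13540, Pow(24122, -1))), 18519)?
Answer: Rational(414052991884659, 22357716920) ≈ 18519.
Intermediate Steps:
Add(Add(Mul(Pow(Add(18, Mul(-1, Mul(46, Pow(-44, -1)))), 2), Pow(-3830, -1)), Mul(13540, Pow(24122, -1))), 18519) = Add(Add(Mul(Pow(Add(18, Mul(-1, Mul(46, Rational(-1, 44)))), 2), Rational(-1, 3830)), Mul(13540, Rational(1, 24122))), 18519) = Add(Add(Mul(Pow(Add(18, Mul(-1, Rational(-23, 22))), 2), Rational(-1, 3830)), Rational(6770, 12061)), 18519) = Add(Add(Mul(Pow(Add(18, Rational(23, 22)), 2), Rational(-1, 3830)), Rational(6770, 12061)), 18519) = Add(Add(Mul(Pow(Rational(419, 22), 2), Rational(-1, 3830)), Rational(6770, 12061)), 18519) = Add(Add(Mul(Rational(175561, 484), Rational(-1, 3830)), Rational(6770, 12061)), 18519) = Add(Add(Rational(-175561, 1853720), Rational(6770, 12061)), 18519) = Add(Rational(10432243179, 22357716920), 18519) = Rational(414052991884659, 22357716920)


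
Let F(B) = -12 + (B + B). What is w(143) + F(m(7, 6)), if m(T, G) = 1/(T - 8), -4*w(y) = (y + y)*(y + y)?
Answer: -20463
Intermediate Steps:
w(y) = -y² (w(y) = -(y + y)*(y + y)/4 = -2*y*2*y/4 = -y²)
m(T, G) = 1/(-8 + T)
F(B) = -12 + 2*B
w(143) + F(m(7, 6)) = -1*143² + (-12 + 2/(-8 + 7)) = -1*20449 + (-12 + 2/(-1)) = -20449 + (-12 + 2*(-1)) = -20449 + (-12 - 2) = -20449 - 14 = -20463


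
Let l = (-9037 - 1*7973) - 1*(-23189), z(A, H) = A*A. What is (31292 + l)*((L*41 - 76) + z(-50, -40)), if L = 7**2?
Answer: 166108943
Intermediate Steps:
z(A, H) = A**2
L = 49
l = 6179 (l = (-9037 - 7973) + 23189 = -17010 + 23189 = 6179)
(31292 + l)*((L*41 - 76) + z(-50, -40)) = (31292 + 6179)*((49*41 - 76) + (-50)**2) = 37471*((2009 - 76) + 2500) = 37471*(1933 + 2500) = 37471*4433 = 166108943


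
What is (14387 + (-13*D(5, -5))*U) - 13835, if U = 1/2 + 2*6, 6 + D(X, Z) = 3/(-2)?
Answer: 7083/4 ≈ 1770.8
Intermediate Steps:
D(X, Z) = -15/2 (D(X, Z) = -6 + 3/(-2) = -6 + 3*(-½) = -6 - 3/2 = -15/2)
U = 25/2 (U = ½ + 12 = 25/2 ≈ 12.500)
(14387 + (-13*D(5, -5))*U) - 13835 = (14387 - 13*(-15/2)*(25/2)) - 13835 = (14387 + (195/2)*(25/2)) - 13835 = (14387 + 4875/4) - 13835 = 62423/4 - 13835 = 7083/4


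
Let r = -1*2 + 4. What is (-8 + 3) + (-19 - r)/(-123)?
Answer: -198/41 ≈ -4.8293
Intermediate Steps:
r = 2 (r = -2 + 4 = 2)
(-8 + 3) + (-19 - r)/(-123) = (-8 + 3) + (-19 - 1*2)/(-123) = -5 - (-19 - 2)/123 = -5 - 1/123*(-21) = -5 + 7/41 = -198/41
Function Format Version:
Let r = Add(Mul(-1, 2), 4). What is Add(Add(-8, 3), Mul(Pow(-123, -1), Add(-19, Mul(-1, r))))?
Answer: Rational(-198, 41) ≈ -4.8293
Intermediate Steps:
r = 2 (r = Add(-2, 4) = 2)
Add(Add(-8, 3), Mul(Pow(-123, -1), Add(-19, Mul(-1, r)))) = Add(Add(-8, 3), Mul(Pow(-123, -1), Add(-19, Mul(-1, 2)))) = Add(-5, Mul(Rational(-1, 123), Add(-19, -2))) = Add(-5, Mul(Rational(-1, 123), -21)) = Add(-5, Rational(7, 41)) = Rational(-198, 41)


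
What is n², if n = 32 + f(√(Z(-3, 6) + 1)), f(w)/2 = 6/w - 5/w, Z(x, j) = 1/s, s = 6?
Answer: 7192/7 + 128*√42/7 ≈ 1145.9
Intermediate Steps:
Z(x, j) = ⅙ (Z(x, j) = 1/6 = ⅙)
f(w) = 2/w (f(w) = 2*(6/w - 5/w) = 2/w)
n = 32 + 2*√42/7 (n = 32 + 2/(√(⅙ + 1)) = 32 + 2/(√(7/6)) = 32 + 2/((√42/6)) = 32 + 2*(√42/7) = 32 + 2*√42/7 ≈ 33.852)
n² = (32 + 2*√42/7)²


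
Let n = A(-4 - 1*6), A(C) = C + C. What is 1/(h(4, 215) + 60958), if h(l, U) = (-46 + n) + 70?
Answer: 1/60962 ≈ 1.6404e-5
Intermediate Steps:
A(C) = 2*C
n = -20 (n = 2*(-4 - 1*6) = 2*(-4 - 6) = 2*(-10) = -20)
h(l, U) = 4 (h(l, U) = (-46 - 20) + 70 = -66 + 70 = 4)
1/(h(4, 215) + 60958) = 1/(4 + 60958) = 1/60962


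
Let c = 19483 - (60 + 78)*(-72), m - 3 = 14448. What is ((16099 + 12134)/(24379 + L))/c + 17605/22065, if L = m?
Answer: 4022302922399/5041145405010 ≈ 0.79789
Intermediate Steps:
m = 14451 (m = 3 + 14448 = 14451)
c = 29419 (c = 19483 - 138*(-72) = 19483 - 1*(-9936) = 19483 + 9936 = 29419)
L = 14451
((16099 + 12134)/(24379 + L))/c + 17605/22065 = ((16099 + 12134)/(24379 + 14451))/29419 + 17605/22065 = (28233/38830)*(1/29419) + 17605*(1/22065) = (28233*(1/38830))*(1/29419) + 3521/4413 = (28233/38830)*(1/29419) + 3521/4413 = 28233/1142339770 + 3521/4413 = 4022302922399/5041145405010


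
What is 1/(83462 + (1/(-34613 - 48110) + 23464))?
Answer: 82723/8845239497 ≈ 9.3523e-6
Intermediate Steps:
1/(83462 + (1/(-34613 - 48110) + 23464)) = 1/(83462 + (1/(-82723) + 23464)) = 1/(83462 + (-1/82723 + 23464)) = 1/(83462 + 1941012471/82723) = 1/(8845239497/82723) = 82723/8845239497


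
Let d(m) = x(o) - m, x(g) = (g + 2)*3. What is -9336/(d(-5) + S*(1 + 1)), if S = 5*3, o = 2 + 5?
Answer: -4668/31 ≈ -150.58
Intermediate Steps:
o = 7
x(g) = 6 + 3*g (x(g) = (2 + g)*3 = 6 + 3*g)
S = 15
d(m) = 27 - m (d(m) = (6 + 3*7) - m = (6 + 21) - m = 27 - m)
-9336/(d(-5) + S*(1 + 1)) = -9336/((27 - 1*(-5)) + 15*(1 + 1)) = -9336/((27 + 5) + 15*2) = -9336/(32 + 30) = -9336/62 = (1/62)*(-9336) = -4668/31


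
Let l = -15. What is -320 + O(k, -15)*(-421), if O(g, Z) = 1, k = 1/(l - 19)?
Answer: -741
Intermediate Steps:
k = -1/34 (k = 1/(-15 - 19) = 1/(-34) = -1/34 ≈ -0.029412)
-320 + O(k, -15)*(-421) = -320 + 1*(-421) = -320 - 421 = -741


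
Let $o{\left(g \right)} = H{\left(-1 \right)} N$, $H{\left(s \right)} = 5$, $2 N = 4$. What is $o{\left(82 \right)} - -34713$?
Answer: $34723$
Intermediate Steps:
$N = 2$ ($N = \frac{1}{2} \cdot 4 = 2$)
$o{\left(g \right)} = 10$ ($o{\left(g \right)} = 5 \cdot 2 = 10$)
$o{\left(82 \right)} - -34713 = 10 - -34713 = 10 + 34713 = 34723$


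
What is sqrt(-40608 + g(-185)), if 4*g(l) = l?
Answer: I*sqrt(162617)/2 ≈ 201.63*I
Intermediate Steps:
g(l) = l/4
sqrt(-40608 + g(-185)) = sqrt(-40608 + (1/4)*(-185)) = sqrt(-40608 - 185/4) = sqrt(-162617/4) = I*sqrt(162617)/2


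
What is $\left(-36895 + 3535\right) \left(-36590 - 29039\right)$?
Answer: $2189383440$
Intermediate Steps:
$\left(-36895 + 3535\right) \left(-36590 - 29039\right) = \left(-33360\right) \left(-65629\right) = 2189383440$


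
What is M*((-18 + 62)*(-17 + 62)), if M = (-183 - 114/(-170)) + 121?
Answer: -2064348/17 ≈ -1.2143e+5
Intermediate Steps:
M = -5213/85 (M = (-183 - 114*(-1/170)) + 121 = (-183 + 57/85) + 121 = -15498/85 + 121 = -5213/85 ≈ -61.329)
M*((-18 + 62)*(-17 + 62)) = -5213*(-18 + 62)*(-17 + 62)/85 = -229372*45/85 = -5213/85*1980 = -2064348/17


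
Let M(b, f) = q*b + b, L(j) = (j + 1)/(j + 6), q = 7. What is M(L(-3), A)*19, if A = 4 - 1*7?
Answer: -304/3 ≈ -101.33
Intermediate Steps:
L(j) = (1 + j)/(6 + j)
A = -3 (A = 4 - 7 = -3)
M(b, f) = 8*b (M(b, f) = 7*b + b = 8*b)
M(L(-3), A)*19 = (8*((1 - 3)/(6 - 3)))*19 = (8*(-2/3))*19 = (8*((⅓)*(-2)))*19 = (8*(-⅔))*19 = -16/3*19 = -304/3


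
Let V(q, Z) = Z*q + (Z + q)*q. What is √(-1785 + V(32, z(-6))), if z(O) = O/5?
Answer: I*√20945/5 ≈ 28.945*I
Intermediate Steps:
z(O) = O/5 (z(O) = O*(⅕) = O/5)
V(q, Z) = Z*q + q*(Z + q)
√(-1785 + V(32, z(-6))) = √(-1785 + 32*(32 + 2*((⅕)*(-6)))) = √(-1785 + 32*(32 + 2*(-6/5))) = √(-1785 + 32*(32 - 12/5)) = √(-1785 + 32*(148/5)) = √(-1785 + 4736/5) = √(-4189/5) = I*√20945/5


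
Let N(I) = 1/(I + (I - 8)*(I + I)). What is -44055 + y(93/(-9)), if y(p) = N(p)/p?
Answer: -4530043512/102827 ≈ -44055.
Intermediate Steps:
N(I) = 1/(I + 2*I*(-8 + I)) (N(I) = 1/(I + (-8 + I)*(2*I)) = 1/(I + 2*I*(-8 + I)))
y(p) = 1/(p²*(-15 + 2*p)) (y(p) = (1/(p*(-15 + 2*p)))/p = 1/(p²*(-15 + 2*p)))
-44055 + y(93/(-9)) = -44055 + 1/((93/(-9))²*(-15 + 2*(93/(-9)))) = -44055 + 1/((93*(-⅑))²*(-15 + 2*(93*(-⅑)))) = -44055 + 1/((-31/3)²*(-15 + 2*(-31/3))) = -44055 + 9/(961*(-15 - 62/3)) = -44055 + 9/(961*(-107/3)) = -44055 + (9/961)*(-3/107) = -44055 - 27/102827 = -4530043512/102827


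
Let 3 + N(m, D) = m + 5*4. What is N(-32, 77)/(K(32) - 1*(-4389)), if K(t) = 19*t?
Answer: -15/4997 ≈ -0.0030018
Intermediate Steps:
N(m, D) = 17 + m (N(m, D) = -3 + (m + 5*4) = -3 + (m + 20) = -3 + (20 + m) = 17 + m)
N(-32, 77)/(K(32) - 1*(-4389)) = (17 - 32)/(19*32 - 1*(-4389)) = -15/(608 + 4389) = -15/4997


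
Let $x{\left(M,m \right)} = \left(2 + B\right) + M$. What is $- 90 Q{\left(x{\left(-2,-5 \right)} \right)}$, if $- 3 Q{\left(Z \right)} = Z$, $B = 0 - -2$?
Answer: $60$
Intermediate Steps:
$B = 2$ ($B = 0 + 2 = 2$)
$x{\left(M,m \right)} = 4 + M$ ($x{\left(M,m \right)} = \left(2 + 2\right) + M = 4 + M$)
$Q{\left(Z \right)} = - \frac{Z}{3}$
$- 90 Q{\left(x{\left(-2,-5 \right)} \right)} = - 90 \left(- \frac{4 - 2}{3}\right) = - 90 \left(\left(- \frac{1}{3}\right) 2\right) = \left(-90\right) \left(- \frac{2}{3}\right) = 60$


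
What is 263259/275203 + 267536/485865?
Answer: 201535043843/133711505595 ≈ 1.5072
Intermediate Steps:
263259/275203 + 267536/485865 = 201535043843/133711505595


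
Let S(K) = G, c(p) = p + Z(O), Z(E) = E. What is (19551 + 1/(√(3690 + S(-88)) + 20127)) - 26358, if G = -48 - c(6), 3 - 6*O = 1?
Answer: -8272393745979/1215277480 - √32721/1215277480 ≈ -6807.0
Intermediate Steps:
O = ⅓ (O = ½ - ⅙*1 = ½ - ⅙ = ⅓ ≈ 0.33333)
c(p) = ⅓ + p (c(p) = p + ⅓ = ⅓ + p)
G = -163/3 (G = -48 - (⅓ + 6) = -48 - 1*19/3 = -48 - 19/3 = -163/3 ≈ -54.333)
S(K) = -163/3
(19551 + 1/(√(3690 + S(-88)) + 20127)) - 26358 = (19551 + 1/(√(3690 - 163/3) + 20127)) - 26358 = (19551 + 1/(√(10907/3) + 20127)) - 26358 = (19551 + 1/(√32721/3 + 20127)) - 26358 = (19551 + 1/(20127 + √32721/3)) - 26358 = -6807 + 1/(20127 + √32721/3)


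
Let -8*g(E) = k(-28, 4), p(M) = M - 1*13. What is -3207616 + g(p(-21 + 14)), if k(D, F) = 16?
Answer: -3207618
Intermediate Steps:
p(M) = -13 + M (p(M) = M - 13 = -13 + M)
g(E) = -2 (g(E) = -1/8*16 = -2)
-3207616 + g(p(-21 + 14)) = -3207616 - 2 = -3207618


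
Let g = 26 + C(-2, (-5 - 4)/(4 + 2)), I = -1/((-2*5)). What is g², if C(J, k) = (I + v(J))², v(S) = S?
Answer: 8767521/10000 ≈ 876.75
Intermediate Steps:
I = ⅒ (I = -1/(-10) = -1*(-⅒) = ⅒ ≈ 0.10000)
C(J, k) = (⅒ + J)²
g = 2961/100 (g = 26 + (1 + 10*(-2))²/100 = 26 + (1 - 20)²/100 = 26 + (1/100)*(-19)² = 26 + (1/100)*361 = 26 + 361/100 = 2961/100 ≈ 29.610)
g² = (2961/100)² = 8767521/10000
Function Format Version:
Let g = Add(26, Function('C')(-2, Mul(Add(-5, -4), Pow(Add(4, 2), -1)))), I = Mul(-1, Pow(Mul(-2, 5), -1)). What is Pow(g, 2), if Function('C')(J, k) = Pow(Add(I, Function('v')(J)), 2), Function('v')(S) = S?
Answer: Rational(8767521, 10000) ≈ 876.75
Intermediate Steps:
I = Rational(1, 10) (I = Mul(-1, Pow(-10, -1)) = Mul(-1, Rational(-1, 10)) = Rational(1, 10) ≈ 0.10000)
Function('C')(J, k) = Pow(Add(Rational(1, 10), J), 2)
g = Rational(2961, 100) (g = Add(26, Mul(Rational(1, 100), Pow(Add(1, Mul(10, -2)), 2))) = Add(26, Mul(Rational(1, 100), Pow(Add(1, -20), 2))) = Add(26, Mul(Rational(1, 100), Pow(-19, 2))) = Add(26, Mul(Rational(1, 100), 361)) = Add(26, Rational(361, 100)) = Rational(2961, 100) ≈ 29.610)
Pow(g, 2) = Pow(Rational(2961, 100), 2) = Rational(8767521, 10000)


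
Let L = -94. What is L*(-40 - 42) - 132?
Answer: 7576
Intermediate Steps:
L*(-40 - 42) - 132 = -94*(-40 - 42) - 132 = -94*(-82) - 132 = 7708 - 132 = 7576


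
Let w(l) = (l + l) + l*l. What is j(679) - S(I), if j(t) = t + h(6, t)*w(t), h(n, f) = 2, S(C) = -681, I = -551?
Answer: 926158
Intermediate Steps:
w(l) = l² + 2*l (w(l) = 2*l + l² = l² + 2*l)
j(t) = t + 2*t*(2 + t) (j(t) = t + 2*(t*(2 + t)) = t + 2*t*(2 + t))
j(679) - S(I) = 679*(5 + 2*679) - 1*(-681) = 679*(5 + 1358) + 681 = 679*1363 + 681 = 925477 + 681 = 926158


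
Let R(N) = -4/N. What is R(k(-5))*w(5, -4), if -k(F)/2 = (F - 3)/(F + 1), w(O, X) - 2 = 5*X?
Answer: -18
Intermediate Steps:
w(O, X) = 2 + 5*X
k(F) = -2*(-3 + F)/(1 + F) (k(F) = -2*(F - 3)/(F + 1) = -2*(-3 + F)/(1 + F))
R(k(-5))*w(5, -4) = (-4*(1 - 5)/(2*(3 - 1*(-5))))*(2 + 5*(-4)) = (-4*(-2/(3 + 5)))*(2 - 20) = -4/(2*(-¼)*8)*(-18) = -4/(-4)*(-18) = -4*(-¼)*(-18) = 1*(-18) = -18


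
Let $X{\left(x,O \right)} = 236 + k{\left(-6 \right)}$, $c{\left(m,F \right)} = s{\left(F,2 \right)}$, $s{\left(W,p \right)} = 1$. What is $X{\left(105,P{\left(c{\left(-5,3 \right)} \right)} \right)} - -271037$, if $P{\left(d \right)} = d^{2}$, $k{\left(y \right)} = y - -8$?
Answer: $271275$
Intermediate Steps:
$c{\left(m,F \right)} = 1$
$k{\left(y \right)} = 8 + y$ ($k{\left(y \right)} = y + 8 = 8 + y$)
$X{\left(x,O \right)} = 238$ ($X{\left(x,O \right)} = 236 + \left(8 - 6\right) = 236 + 2 = 238$)
$X{\left(105,P{\left(c{\left(-5,3 \right)} \right)} \right)} - -271037 = 238 - -271037 = 238 + 271037 = 271275$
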